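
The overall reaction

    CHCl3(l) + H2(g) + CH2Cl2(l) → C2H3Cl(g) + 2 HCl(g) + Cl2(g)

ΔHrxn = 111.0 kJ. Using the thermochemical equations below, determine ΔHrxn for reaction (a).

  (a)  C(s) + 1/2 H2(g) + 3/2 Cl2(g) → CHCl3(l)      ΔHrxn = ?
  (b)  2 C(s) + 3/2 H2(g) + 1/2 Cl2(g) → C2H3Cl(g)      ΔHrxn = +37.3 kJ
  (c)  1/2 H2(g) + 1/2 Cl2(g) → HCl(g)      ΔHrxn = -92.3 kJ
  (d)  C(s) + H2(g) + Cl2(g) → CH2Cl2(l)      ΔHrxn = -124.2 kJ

ΔHrxn = -134.1 kJ

(a) reversed: contributes −x
(b) as written: +37.3 kJ
(c) × 2: (2)·(-92.3) = -184.6 kJ
(d) reversed: +124.2 kJ
+111.0 = (+37.3) + (-184.6) + (+124.2) − x
x = (+111.0 − (-23.1)) / (-1) = -134.1 kJ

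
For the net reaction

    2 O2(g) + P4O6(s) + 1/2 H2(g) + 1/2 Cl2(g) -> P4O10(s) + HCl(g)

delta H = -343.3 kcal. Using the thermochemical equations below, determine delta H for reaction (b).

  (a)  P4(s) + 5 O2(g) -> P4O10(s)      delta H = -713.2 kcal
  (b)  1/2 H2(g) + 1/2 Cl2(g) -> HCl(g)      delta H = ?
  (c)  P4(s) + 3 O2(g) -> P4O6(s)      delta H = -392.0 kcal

(a) as written (P4O10(s) already on the product side): -713.2 kcal
(b) as written (HCl(g) already on the product side): contributes x
(c) reversed (P4O6(s) must end up as a reactant): +392.0 kcal
-343.3 = (-713.2) + (+392.0) + x
x = (-343.3 − (-321.2)) / (1) = -22.1 kcal

delta H = -22.1 kcal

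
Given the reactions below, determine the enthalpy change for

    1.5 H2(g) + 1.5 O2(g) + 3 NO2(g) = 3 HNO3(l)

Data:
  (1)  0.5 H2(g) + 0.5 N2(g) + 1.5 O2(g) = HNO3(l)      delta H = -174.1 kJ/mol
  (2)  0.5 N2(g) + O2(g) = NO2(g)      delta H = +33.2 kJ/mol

(1) × 3 (scale by 3 for the 3 HNO3(l)): (3)·(-174.1) = -522.3 kJ/mol
(2) reversed and × 3 (NO2(g) must end up as a reactant; scale by 3 for the 3 NO2(g)): (-3)·(+33.2) = -99.6 kJ/mol
Since enthalpy is a state function, delta H = (-522.3) + (-99.6) = -621.9 kJ/mol

delta H = -621.9 kJ/mol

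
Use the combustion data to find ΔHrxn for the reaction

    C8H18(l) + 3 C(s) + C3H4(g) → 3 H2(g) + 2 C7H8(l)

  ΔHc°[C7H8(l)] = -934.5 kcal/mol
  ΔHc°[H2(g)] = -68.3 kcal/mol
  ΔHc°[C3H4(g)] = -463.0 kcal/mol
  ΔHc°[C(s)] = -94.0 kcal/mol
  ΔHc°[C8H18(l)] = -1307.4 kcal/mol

ΔHrxn = 21.5 kcal/mol

With combustion enthalpies, reactants minus products:
= [1·(-1307.4) + 3·(-94.0) + 1·(-463.0)] − [3·(-68.3) + 2·(-934.5)]
= 21.5 kcal/mol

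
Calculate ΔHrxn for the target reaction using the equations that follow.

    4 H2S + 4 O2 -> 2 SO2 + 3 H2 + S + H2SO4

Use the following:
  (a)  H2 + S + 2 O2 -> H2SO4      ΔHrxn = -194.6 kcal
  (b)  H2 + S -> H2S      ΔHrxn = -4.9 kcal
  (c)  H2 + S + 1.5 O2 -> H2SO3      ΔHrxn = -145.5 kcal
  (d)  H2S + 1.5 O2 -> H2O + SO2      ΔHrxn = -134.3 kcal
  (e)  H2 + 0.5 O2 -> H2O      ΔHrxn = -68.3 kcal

(a) as written (H2SO4 already on the product side): -194.6 kcal
(b) reversed and × 2: (-2)·(-4.9) = +9.8 kcal
(c): not needed (H2SO3 appears nowhere else).
(d) × 2 (scale by 2 for the 2 SO2): (2)·(-134.3) = -268.6 kcal
(e) reversed and × 2: (-2)·(-68.3) = +136.6 kcal
Summing the manipulated equations, ΔHrxn = (-194.6) + (+9.8) + (-268.6) + (+136.6) = -316.8 kcal

ΔHrxn = -316.8 kcal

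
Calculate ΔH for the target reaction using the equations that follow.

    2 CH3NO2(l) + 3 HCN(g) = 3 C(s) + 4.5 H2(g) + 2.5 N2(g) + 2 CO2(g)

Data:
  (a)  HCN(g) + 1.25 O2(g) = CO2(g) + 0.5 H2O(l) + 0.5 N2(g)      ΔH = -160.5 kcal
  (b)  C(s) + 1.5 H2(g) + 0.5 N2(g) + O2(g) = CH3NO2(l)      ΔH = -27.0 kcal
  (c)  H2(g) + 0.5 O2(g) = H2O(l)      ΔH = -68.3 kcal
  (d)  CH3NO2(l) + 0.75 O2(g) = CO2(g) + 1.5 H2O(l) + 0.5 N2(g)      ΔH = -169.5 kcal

ΔH = -231.0 kcal

(a) × 3: (3)·(-160.5) = -481.5 kcal
(b) reversed and × 3: (-3)·(-27.0) = +81.0 kcal
(c): not needed.
(d) reversed: +169.5 kcal
Since enthalpy is a state function, ΔH = (-481.5) + (+81.0) + (+169.5) = -231.0 kcal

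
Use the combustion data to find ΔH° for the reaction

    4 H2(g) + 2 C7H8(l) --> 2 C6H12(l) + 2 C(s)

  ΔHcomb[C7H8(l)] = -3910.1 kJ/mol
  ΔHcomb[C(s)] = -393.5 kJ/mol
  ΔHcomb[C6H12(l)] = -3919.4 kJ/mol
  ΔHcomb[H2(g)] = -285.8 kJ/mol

Using ΔH = Σ nΔHc°(reactants) − Σ nΔHc°(products):
= [4·(-285.8) + 2·(-3910.1)] − [2·(-3919.4) + 2·(-393.5)]
= -337.6 kJ/mol

ΔH° = -337.6 kJ/mol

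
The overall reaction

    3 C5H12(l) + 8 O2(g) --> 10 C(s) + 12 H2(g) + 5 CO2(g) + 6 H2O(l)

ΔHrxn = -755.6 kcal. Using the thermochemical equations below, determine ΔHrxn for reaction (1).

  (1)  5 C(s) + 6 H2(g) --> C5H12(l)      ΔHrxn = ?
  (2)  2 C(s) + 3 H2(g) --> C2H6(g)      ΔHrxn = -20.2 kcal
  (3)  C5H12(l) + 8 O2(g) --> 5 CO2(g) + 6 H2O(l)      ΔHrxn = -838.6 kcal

(1) reversed and × 2: contributes −2·x
(2): not needed (C2H6(g) appears nowhere else).
(3) as written (CO2(g) already on the product side): -838.6 kcal
-755.6 = (-838.6) − 2·x
x = (-755.6 − (-838.6)) / (-2) = -41.5 kcal

ΔHrxn = -41.5 kcal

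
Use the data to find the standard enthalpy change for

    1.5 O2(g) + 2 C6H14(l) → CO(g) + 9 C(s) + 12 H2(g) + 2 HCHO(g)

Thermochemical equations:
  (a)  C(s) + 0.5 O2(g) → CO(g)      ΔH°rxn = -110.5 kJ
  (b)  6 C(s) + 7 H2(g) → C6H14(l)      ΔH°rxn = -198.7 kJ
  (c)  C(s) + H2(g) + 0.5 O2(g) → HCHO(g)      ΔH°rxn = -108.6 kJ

ΔH°rxn = 69.7 kJ

(a) as written: -110.5 kJ
(b) reversed and × 2: (-2)·(-198.7) = +397.4 kJ
(c) × 2: (2)·(-108.6) = -217.2 kJ
Combining the equations, ΔH°rxn = (1)·(-110.5) + (-2)·(-198.7) + (2)·(-108.6) = 69.7 kJ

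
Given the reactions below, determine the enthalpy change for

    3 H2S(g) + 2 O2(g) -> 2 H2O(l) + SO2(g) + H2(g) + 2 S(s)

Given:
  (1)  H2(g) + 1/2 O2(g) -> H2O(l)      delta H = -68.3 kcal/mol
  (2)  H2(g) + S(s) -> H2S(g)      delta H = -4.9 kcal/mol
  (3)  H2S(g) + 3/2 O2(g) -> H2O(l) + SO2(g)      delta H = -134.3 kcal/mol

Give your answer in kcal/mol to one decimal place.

delta H = -192.8 kcal/mol

(1) as written: -68.3 kcal/mol
(2) reversed and × 2 (reverse to put S(s) on the product side; scale by 2 for the 2 S(s)): (-2)·(-4.9) = +9.8 kcal/mol
(3) as written (SO2(g) already on the product side): -134.3 kcal/mol
delta H = (1)·(-68.3) + (-2)·(-4.9) + (1)·(-134.3) = -192.8 kcal/mol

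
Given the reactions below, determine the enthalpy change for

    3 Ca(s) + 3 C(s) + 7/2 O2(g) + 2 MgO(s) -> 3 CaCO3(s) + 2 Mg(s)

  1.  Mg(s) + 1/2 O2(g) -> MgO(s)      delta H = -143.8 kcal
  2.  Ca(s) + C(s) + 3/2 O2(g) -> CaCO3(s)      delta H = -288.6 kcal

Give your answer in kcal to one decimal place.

delta H = -578.2 kcal

eq. 1 reversed and × 2: (-2)·(-143.8) = +287.6 kcal
eq. 2 × 3: (3)·(-288.6) = -865.8 kcal
Summing the manipulated equations, delta H = (-2)·(-143.8) + (3)·(-288.6) = -578.2 kcal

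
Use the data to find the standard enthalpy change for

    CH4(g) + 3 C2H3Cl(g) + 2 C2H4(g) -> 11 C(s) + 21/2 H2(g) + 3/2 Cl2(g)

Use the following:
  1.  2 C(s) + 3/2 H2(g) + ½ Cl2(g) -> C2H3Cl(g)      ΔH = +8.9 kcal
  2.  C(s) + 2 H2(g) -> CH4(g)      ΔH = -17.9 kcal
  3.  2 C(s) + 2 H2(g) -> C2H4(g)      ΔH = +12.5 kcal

eq. 1 reversed and × 3: (-3)·(+8.9) = -26.7 kcal
eq. 2 reversed: +17.9 kcal
eq. 3 reversed and × 2: (-2)·(+12.5) = -25.0 kcal
ΔH = (-3)·(+8.9) + (-1)·(-17.9) + (-2)·(+12.5) = -33.8 kcal

ΔH = -33.8 kcal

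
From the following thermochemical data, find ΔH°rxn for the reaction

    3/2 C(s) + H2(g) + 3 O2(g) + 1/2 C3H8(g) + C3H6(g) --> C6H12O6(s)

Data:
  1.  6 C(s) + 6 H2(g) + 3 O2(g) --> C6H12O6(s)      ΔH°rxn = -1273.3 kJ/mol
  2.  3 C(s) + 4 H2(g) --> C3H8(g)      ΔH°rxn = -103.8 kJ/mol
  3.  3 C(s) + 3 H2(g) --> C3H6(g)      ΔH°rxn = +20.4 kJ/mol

eq. 1 as written (C6H12O6(s) already on the product side): -1273.3 kJ/mol
eq. 2 reversed and × 1/2 (C3H8(g) must end up as a reactant; ×1/2 to match 1/2 C3H8(g) in the target): (-1/2)·(-103.8) = +51.9 kJ/mol
eq. 3 reversed (reverse to put C3H6(g) on the reactant side): -20.4 kJ/mol
Since enthalpy is a state function, ΔH°rxn = (1)·(-1273.3) + (-1/2)·(-103.8) + (-1)·(+20.4) = -1241.8 kJ/mol

ΔH°rxn = -1241.8 kJ/mol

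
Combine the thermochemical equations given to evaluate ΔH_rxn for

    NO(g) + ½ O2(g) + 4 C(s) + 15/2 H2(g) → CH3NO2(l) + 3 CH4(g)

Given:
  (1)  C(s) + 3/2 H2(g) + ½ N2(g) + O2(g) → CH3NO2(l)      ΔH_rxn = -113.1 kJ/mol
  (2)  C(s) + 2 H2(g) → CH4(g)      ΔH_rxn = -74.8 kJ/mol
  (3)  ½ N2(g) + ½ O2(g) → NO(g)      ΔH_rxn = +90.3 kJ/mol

ΔH_rxn = -427.8 kJ/mol

(1) as written: -113.1 kJ/mol
(2) × 3: (3)·(-74.8) = -224.4 kJ/mol
(3) reversed: -90.3 kJ/mol
ΔH_rxn = (-113.1) + (-224.4) + (-90.3) = -427.8 kJ/mol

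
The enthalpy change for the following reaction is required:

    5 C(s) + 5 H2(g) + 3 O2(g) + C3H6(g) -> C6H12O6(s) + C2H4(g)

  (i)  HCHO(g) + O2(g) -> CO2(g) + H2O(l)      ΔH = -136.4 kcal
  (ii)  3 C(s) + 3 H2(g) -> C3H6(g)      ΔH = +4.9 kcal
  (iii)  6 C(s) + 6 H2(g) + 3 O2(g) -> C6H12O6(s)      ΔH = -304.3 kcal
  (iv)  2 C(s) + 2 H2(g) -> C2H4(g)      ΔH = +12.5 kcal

ΔH = -296.7 kcal

(i): not needed (CO2(g) appears nowhere else).
(ii) reversed (reverse to put C3H6(g) on the reactant side): -4.9 kcal
(iii) as written (C6H12O6(s) already on the product side): -304.3 kcal
(iv) as written (C2H4(g) already on the product side): +12.5 kcal
ΔH = (-1)·(+4.9) + (1)·(-304.3) + (1)·(+12.5) = -296.7 kcal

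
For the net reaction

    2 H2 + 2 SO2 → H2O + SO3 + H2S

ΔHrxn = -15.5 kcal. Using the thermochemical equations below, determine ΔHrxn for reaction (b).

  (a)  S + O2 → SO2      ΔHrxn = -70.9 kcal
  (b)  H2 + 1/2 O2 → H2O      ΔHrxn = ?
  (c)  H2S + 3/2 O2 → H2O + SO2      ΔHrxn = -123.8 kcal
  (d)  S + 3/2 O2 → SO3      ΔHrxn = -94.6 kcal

(a) reversed: +70.9 kcal
(b) × 2 (×2 to match 2 H2 in the target): contributes 2·x
(c) reversed (H2S must end up as a product): +123.8 kcal
(d) as written (SO3 already on the product side): -94.6 kcal
-15.5 = (+70.9) + (+123.8) + (-94.6) + 2·x
x = (-15.5 − (+100.1)) / (2) = -57.8 kcal

ΔHrxn = -57.8 kcal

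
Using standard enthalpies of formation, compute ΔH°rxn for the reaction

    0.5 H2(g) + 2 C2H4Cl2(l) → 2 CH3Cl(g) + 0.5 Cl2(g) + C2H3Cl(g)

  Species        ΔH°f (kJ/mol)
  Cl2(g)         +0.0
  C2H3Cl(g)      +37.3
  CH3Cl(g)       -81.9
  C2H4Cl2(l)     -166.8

ΔH°rxn = 207.1 kJ/mol

Products: 2·(-81.9) + 1/2·(+0.0) + 1·(+37.3) = -126.5
Reactants: 1/2·(+0.0) + 2·(-166.8) = -333.6
ΔH°rxn = (-126.5) − (-333.6) = 207.1 kJ/mol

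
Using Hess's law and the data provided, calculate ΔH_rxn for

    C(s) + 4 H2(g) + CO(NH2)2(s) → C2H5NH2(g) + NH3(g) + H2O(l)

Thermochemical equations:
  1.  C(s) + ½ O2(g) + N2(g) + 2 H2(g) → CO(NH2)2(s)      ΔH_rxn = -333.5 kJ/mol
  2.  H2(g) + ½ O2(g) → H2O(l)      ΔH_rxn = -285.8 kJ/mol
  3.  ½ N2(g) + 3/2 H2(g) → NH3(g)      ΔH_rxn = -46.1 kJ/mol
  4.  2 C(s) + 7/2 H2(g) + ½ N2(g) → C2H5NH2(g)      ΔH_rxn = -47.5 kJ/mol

eq. 1 reversed: +333.5 kJ/mol
eq. 2 as written: -285.8 kJ/mol
eq. 3 as written: -46.1 kJ/mol
eq. 4 as written: -47.5 kJ/mol
By Hess's law, ΔH_rxn = (-1)·(-333.5) + (1)·(-285.8) + (1)·(-46.1) + (1)·(-47.5) = -45.9 kJ/mol

ΔH_rxn = -45.9 kJ/mol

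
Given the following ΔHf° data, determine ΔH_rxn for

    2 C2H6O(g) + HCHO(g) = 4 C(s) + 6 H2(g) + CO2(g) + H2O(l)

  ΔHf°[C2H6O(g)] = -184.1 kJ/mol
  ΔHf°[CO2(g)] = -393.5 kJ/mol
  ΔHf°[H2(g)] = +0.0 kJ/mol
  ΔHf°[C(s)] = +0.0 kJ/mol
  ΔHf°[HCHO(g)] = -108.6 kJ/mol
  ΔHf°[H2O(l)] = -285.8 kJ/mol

ΔH_rxn = -202.5 kJ/mol

Products: 4·(+0.0) + 6·(+0.0) + 1·(-393.5) + 1·(-285.8) = -679.3
Reactants: 2·(-184.1) + 1·(-108.6) = -476.8
ΔH_rxn = (-679.3) − (-476.8) = -202.5 kJ/mol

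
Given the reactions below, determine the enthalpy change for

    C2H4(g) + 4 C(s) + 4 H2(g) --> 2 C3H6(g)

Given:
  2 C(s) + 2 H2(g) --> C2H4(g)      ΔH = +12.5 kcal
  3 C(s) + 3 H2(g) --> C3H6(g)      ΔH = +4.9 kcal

ΔH = -2.7 kcal

equation 1 reversed: -12.5 kcal
equation 2 × 2: (2)·(+4.9) = +9.8 kcal
Combining the equations, ΔH = (-12.5) + (+9.8) = -2.7 kcal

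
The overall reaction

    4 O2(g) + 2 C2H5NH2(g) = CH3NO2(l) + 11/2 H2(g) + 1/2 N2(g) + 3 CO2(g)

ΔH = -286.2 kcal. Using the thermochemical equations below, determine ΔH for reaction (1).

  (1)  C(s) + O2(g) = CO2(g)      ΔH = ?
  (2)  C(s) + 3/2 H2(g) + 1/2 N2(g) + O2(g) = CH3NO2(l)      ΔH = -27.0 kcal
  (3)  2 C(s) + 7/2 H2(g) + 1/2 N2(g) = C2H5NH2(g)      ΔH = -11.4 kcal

ΔH = -94.0 kcal

(1) × 3 (×3 to match 3 CO2(g) in the target): contributes 3·x
(2) as written (CH3NO2(l) already on the product side): -27.0 kcal
(3) reversed and × 2 (reverse to put C2H5NH2(g) on the reactant side; scale by 2 for the 2 C2H5NH2(g)): (-2)·(-11.4) = +22.8 kcal
-286.2 = (-27.0) + (+22.8) + 3·x
x = (-286.2 − (-4.2)) / (3) = -94.0 kcal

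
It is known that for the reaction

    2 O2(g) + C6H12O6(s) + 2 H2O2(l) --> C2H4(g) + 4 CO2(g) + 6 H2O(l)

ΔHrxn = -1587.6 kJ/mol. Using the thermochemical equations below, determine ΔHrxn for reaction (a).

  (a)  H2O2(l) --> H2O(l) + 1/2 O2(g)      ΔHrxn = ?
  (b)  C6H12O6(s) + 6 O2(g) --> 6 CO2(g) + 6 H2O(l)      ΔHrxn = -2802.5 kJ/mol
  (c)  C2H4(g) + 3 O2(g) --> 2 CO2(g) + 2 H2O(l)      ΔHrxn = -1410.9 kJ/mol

ΔHrxn = -98.0 kJ/mol

(a) × 2: contributes 2·x
(b) as written: -2802.5 kJ/mol
(c) reversed: +1410.9 kJ/mol
-1587.6 = (-2802.5) + (+1410.9) + 2·x
x = (-1587.6 − (-1391.6)) / (2) = -98.0 kJ/mol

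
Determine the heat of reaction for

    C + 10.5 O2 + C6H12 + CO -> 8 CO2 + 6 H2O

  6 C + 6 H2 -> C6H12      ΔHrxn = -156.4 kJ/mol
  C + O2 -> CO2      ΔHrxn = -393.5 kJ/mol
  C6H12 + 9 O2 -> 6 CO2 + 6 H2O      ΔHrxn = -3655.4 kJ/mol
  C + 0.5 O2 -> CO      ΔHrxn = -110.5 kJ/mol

equation 1: not needed.
equation 2 × 2: (2)·(-393.5) = -787.0 kJ/mol
equation 3 as written: -3655.4 kJ/mol
equation 4 reversed: +110.5 kJ/mol
Combining the equations, ΔHrxn = (-787.0) + (-3655.4) + (+110.5) = -4331.9 kJ/mol

ΔHrxn = -4331.9 kJ/mol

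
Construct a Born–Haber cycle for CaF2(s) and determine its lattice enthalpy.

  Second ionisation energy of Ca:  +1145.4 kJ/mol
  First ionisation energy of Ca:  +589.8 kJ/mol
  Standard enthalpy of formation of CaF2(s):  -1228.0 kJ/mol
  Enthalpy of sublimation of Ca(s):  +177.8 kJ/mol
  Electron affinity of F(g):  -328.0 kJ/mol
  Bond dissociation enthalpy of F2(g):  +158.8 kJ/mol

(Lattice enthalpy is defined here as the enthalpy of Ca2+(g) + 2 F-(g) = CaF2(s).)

U = -2643.8 kJ/mol

ΔHf° = 1·ΔHsub + 1·(ΣIE) + 1·D(F2) + 2·EA + U
-1228.0 = 1·(+177.8) + 1·(+1735.2) + 1·(+158.8) + 2·(-328.0) + U
U = -1228.0 − (+1415.8) = -2643.8 kJ/mol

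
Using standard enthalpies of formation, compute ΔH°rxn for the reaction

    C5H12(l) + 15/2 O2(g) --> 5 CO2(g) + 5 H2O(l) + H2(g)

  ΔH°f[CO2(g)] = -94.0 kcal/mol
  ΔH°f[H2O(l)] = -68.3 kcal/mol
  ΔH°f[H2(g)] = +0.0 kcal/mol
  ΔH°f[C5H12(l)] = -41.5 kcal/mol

Products: 5·(-94.0) + 5·(-68.3) + 1·(+0.0) = -811.5
Reactants: 1·(-41.5) + 15/2·(+0.0) = -41.5
ΔH°rxn = (-811.5) − (-41.5) = -770.0 kcal/mol

ΔH°rxn = -770.0 kcal/mol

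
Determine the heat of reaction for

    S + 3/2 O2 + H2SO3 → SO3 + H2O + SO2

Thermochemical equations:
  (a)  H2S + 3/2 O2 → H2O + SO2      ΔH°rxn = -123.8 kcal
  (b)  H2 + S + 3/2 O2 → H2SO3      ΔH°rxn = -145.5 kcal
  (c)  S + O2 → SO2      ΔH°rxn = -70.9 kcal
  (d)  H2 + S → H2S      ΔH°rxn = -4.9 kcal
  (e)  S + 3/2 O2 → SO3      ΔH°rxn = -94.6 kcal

(a) as written (H2O already on the product side): -123.8 kcal
(b) reversed (reverse to put H2SO3 on the reactant side): +145.5 kcal
(c): not needed.
(d) as written: -4.9 kcal
(e) as written (SO3 already on the product side): -94.6 kcal
By Hess's law, ΔH°rxn = (1)·(-123.8) + (-1)·(-145.5) + (1)·(-4.9) + (1)·(-94.6) = -77.8 kcal

ΔH°rxn = -77.8 kcal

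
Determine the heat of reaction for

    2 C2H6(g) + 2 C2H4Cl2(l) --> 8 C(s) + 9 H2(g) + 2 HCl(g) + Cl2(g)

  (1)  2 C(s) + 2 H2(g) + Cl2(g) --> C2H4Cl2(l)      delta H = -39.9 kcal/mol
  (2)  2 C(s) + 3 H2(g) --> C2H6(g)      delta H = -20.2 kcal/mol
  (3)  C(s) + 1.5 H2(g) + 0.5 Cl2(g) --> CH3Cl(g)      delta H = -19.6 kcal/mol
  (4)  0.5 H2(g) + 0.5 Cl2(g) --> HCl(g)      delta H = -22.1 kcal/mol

(1) reversed and × 2: (-2)·(-39.9) = +79.8 kcal/mol
(2) reversed and × 2: (-2)·(-20.2) = +40.4 kcal/mol
(3): not needed.
(4) × 2: (2)·(-22.1) = -44.2 kcal/mol
By Hess's law, delta H = (+79.8) + (+40.4) + (-44.2) = 76.0 kcal/mol

delta H = 76.0 kcal/mol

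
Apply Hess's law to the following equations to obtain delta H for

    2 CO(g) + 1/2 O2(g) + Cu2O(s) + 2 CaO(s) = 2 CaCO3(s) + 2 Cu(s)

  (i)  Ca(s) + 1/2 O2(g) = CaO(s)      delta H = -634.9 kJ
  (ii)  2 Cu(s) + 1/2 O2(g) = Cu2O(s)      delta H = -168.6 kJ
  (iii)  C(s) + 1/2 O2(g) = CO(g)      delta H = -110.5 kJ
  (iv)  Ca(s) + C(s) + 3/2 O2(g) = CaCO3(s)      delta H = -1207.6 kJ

(i) reversed and × 2: (-2)·(-634.9) = +1269.8 kJ
(ii) reversed: +168.6 kJ
(iii) reversed and × 2: (-2)·(-110.5) = +221.0 kJ
(iv) × 2: (2)·(-1207.6) = -2415.2 kJ
delta H = (+1269.8) + (+168.6) + (+221.0) + (-2415.2) = -755.8 kJ

delta H = -755.8 kJ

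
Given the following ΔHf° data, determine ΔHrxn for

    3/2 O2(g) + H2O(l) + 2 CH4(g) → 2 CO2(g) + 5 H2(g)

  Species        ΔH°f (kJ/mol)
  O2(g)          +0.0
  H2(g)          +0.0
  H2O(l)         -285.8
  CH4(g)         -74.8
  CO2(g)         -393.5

Products: 2·(-393.5) + 5·(+0.0) = -787.0
Reactants: 3/2·(+0.0) + 1·(-285.8) + 2·(-74.8) = -435.4
ΔHrxn = (-787.0) − (-435.4) = -351.6 kJ/mol

ΔHrxn = -351.6 kJ/mol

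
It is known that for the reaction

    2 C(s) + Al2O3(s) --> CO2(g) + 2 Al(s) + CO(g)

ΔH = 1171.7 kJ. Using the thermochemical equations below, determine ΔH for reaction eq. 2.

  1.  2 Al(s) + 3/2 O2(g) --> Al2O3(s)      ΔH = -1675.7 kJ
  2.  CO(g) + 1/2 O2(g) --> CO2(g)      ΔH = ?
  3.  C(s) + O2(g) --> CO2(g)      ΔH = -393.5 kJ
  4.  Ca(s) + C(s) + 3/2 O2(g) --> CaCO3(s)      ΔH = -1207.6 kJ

ΔH = -283.0 kJ

eq. 1 reversed: +1675.7 kJ
eq. 2 reversed: contributes −x
eq. 3 × 2: (2)·(-393.5) = -787.0 kJ
eq. 4: not needed.
+1171.7 = (+1675.7) + (-787.0) − x
x = (+1171.7 − (+888.7)) / (-1) = -283.0 kJ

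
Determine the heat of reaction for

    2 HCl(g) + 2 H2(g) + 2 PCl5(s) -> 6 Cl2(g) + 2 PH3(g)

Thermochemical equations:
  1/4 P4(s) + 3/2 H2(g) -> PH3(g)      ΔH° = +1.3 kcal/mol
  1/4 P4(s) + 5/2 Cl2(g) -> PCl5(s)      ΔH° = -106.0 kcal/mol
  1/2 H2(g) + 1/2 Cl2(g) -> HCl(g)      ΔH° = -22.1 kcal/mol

equation 1 × 2 (scale by 2 for the 2 PH3(g)): (2)·(+1.3) = +2.6 kcal/mol
equation 2 reversed and × 2 (PCl5(s) must end up as a reactant; scale by 2 for the 2 PCl5(s)): (-2)·(-106.0) = +212.0 kcal/mol
equation 3 reversed and × 2 (HCl(g) must end up as a reactant; ×2 to match 2 HCl(g) in the target): (-2)·(-22.1) = +44.2 kcal/mol
ΔH° = (2)·(+1.3) + (-2)·(-106.0) + (-2)·(-22.1) = 258.8 kcal/mol

ΔH° = 258.8 kcal/mol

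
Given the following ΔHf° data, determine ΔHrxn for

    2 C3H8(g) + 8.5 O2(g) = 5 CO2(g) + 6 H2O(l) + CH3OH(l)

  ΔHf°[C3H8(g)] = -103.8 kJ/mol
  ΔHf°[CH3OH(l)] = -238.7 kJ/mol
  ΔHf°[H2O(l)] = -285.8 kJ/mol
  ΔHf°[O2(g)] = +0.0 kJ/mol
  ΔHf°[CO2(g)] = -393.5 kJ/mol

ΔHrxn = -3713.4 kJ/mol

Products: 5·(-393.5) + 6·(-285.8) + 1·(-238.7) = -3921.0
Reactants: 2·(-103.8) + 17/2·(+0.0) = -207.6
ΔHrxn = (-3921.0) − (-207.6) = -3713.4 kJ/mol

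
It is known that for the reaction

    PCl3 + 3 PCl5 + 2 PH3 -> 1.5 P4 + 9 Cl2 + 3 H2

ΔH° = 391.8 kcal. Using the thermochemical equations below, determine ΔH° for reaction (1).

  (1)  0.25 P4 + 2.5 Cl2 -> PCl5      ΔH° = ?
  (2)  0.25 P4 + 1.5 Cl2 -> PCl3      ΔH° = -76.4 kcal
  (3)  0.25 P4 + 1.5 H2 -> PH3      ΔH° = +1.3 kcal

ΔH° = -106.0 kcal

(1) reversed and × 3: contributes −3·x
(2) reversed: +76.4 kcal
(3) reversed and × 2: (-2)·(+1.3) = -2.6 kcal
+391.8 = (+76.4) + (-2.6) − 3·x
x = (+391.8 − (+73.8)) / (-3) = -106.0 kcal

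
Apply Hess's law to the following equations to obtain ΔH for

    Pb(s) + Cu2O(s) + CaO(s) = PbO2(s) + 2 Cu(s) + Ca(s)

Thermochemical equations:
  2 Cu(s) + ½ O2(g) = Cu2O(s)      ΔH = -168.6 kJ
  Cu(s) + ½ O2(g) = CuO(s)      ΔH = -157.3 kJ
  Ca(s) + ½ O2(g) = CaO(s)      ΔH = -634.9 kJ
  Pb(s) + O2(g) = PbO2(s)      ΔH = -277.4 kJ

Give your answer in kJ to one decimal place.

ΔH = 526.1 kJ

equation 1 reversed (reverse to put Cu2O(s) on the reactant side): +168.6 kJ
equation 2: not needed (CuO(s) appears nowhere else).
equation 3 reversed (reverse to put CaO(s) on the reactant side): +634.9 kJ
equation 4 as written (PbO2(s) already on the product side): -277.4 kJ
By Hess's law, ΔH = (-1)·(-168.6) + (-1)·(-634.9) + (1)·(-277.4) = 526.1 kJ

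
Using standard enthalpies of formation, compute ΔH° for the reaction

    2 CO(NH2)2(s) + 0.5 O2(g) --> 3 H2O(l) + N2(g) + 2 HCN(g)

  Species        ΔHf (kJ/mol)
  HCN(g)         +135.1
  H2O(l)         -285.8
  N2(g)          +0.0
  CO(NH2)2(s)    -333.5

Products: 3·(-285.8) + 1·(+0.0) + 2·(+135.1) = -587.2
Reactants: 2·(-333.5) + 1/2·(+0.0) = -667.0
ΔH° = (-587.2) − (-667.0) = 79.8 kJ/mol

ΔH° = 79.8 kJ/mol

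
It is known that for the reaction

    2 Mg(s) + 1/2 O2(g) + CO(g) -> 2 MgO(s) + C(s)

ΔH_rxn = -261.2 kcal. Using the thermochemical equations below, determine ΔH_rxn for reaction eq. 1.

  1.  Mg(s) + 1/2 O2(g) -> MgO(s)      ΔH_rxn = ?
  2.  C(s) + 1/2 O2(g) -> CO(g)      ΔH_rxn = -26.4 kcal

ΔH_rxn = -143.8 kcal

eq. 1 × 2: contributes 2·x
eq. 2 reversed: +26.4 kcal
-261.2 = (+26.4) + 2·x
x = (-261.2 − (+26.4)) / (2) = -143.8 kcal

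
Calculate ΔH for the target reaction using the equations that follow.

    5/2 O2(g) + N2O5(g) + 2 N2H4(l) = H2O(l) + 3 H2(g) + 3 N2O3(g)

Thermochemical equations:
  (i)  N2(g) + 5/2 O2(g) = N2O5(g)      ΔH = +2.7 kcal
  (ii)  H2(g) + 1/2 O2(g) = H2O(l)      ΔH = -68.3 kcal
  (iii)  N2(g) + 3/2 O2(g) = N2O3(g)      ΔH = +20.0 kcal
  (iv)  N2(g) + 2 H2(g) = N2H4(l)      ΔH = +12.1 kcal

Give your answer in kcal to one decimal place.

ΔH = -35.2 kcal

(i) reversed: -2.7 kcal
(ii) as written: -68.3 kcal
(iii) × 3: (3)·(+20.0) = +60.0 kcal
(iv) reversed and × 2: (-2)·(+12.1) = -24.2 kcal
ΔH = (-2.7) + (-68.3) + (+60.0) + (-24.2) = -35.2 kcal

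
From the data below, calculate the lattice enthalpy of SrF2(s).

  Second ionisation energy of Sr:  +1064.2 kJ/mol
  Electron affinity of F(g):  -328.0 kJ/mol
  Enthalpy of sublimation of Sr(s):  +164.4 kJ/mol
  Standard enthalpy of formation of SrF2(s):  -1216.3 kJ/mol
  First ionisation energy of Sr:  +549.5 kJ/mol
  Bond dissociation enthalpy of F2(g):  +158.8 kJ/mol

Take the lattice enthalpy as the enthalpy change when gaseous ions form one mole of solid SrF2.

U = -2497.2 kJ/mol

ΔHf° = 1·ΔHsub + 1·(ΣIE) + 1·D(F2) + 2·EA + U
-1216.3 = 1·(+164.4) + 1·(+1613.7) + 1·(+158.8) + 2·(-328.0) + U
U = -1216.3 − (+1280.9) = -2497.2 kJ/mol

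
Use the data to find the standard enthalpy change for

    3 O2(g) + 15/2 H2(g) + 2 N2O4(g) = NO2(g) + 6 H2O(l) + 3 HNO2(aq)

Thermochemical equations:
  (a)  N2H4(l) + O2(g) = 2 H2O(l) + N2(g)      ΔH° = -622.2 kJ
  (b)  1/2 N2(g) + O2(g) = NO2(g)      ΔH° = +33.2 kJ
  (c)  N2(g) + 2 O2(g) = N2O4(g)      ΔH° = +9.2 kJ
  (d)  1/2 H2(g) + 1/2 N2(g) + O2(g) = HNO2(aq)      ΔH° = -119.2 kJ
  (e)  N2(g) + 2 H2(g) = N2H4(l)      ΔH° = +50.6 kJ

ΔH° = -2057.6 kJ

(a) × 3 (scale by 3 for the 6 H2O(l)): (3)·(-622.2) = -1866.6 kJ
(b) as written (NO2(g) already on the product side): +33.2 kJ
(c) reversed and × 2 (N2O4(g) must end up as a reactant; scale by 2 for the 2 N2O4(g)): (-2)·(+9.2) = -18.4 kJ
(d) × 3 (×3 to match 3 HNO2(aq) in the target): (3)·(-119.2) = -357.6 kJ
(e) × 3: (3)·(+50.6) = +151.8 kJ
Combining the equations, ΔH° = (3)·(-622.2) + (1)·(+33.2) + (-2)·(+9.2) + (3)·(-119.2) + (3)·(+50.6) = -2057.6 kJ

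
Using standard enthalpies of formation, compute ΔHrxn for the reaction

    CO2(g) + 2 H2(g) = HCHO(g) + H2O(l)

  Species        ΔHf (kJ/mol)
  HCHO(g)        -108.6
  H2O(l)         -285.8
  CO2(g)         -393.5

Products: 1·(-108.6) + 1·(-285.8) = -394.4
Reactants: 1·(-393.5) + 2·(+0.0) = -393.5
ΔHrxn = (-394.4) − (-393.5) = -0.9 kJ/mol

ΔHrxn = -0.9 kJ/mol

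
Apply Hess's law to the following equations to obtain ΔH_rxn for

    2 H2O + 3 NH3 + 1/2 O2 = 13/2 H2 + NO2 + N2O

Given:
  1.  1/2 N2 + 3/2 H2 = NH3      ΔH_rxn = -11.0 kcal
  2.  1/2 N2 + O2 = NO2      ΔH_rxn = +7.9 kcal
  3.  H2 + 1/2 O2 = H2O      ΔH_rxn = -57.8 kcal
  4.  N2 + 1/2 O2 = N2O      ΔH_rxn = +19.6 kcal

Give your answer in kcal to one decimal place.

ΔH_rxn = 176.1 kcal

eq. 1 reversed and × 3 (reverse to put NH3 on the reactant side; ×3 to match 3 NH3 in the target): (-3)·(-11.0) = +33.0 kcal
eq. 2 as written (NO2 already on the product side): +7.9 kcal
eq. 3 reversed and × 2 (reverse to put H2O on the reactant side; scale by 2 for the 2 H2O): (-2)·(-57.8) = +115.6 kcal
eq. 4 as written (N2O already on the product side): +19.6 kcal
ΔH_rxn = (-3)·(-11.0) + (1)·(+7.9) + (-2)·(-57.8) + (1)·(+19.6) = 176.1 kcal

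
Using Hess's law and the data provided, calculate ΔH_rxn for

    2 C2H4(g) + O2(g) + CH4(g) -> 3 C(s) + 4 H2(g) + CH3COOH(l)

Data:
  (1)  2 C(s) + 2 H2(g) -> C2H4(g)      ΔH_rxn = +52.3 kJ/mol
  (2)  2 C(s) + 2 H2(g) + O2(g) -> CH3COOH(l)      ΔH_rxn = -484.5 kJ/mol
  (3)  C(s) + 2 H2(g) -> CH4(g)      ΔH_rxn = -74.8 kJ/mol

(1) reversed and × 2: (-2)·(+52.3) = -104.6 kJ/mol
(2) as written: -484.5 kJ/mol
(3) reversed: +74.8 kJ/mol
Combining the equations, ΔH_rxn = (-2)·(+52.3) + (1)·(-484.5) + (-1)·(-74.8) = -514.3 kJ/mol

ΔH_rxn = -514.3 kJ/mol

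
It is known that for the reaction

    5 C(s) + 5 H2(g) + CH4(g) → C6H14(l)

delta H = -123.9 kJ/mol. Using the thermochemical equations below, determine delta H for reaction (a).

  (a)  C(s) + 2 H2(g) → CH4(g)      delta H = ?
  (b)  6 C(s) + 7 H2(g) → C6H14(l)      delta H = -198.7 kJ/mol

delta H = -74.8 kJ/mol

(a) reversed: contributes −x
(b) as written: -198.7 kJ/mol
-123.9 = (-198.7) − x
x = (-123.9 − (-198.7)) / (-1) = -74.8 kJ/mol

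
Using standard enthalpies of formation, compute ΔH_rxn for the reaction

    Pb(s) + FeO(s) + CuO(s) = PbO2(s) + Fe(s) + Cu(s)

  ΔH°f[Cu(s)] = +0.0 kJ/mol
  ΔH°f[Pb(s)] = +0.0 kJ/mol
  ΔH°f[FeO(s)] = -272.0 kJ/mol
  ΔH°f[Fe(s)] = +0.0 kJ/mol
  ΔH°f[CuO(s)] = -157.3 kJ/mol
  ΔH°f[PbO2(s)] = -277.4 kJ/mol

ΔH°rxn = Σ nΔHf°(products) − Σ nΔHf°(reactants).
Products: 1·(-277.4) + 1·(+0.0) + 1·(+0.0) = -277.4
Reactants: 1·(+0.0) + 1·(-272.0) + 1·(-157.3) = -429.3
ΔH_rxn = (-277.4) − (-429.3) = 151.9 kJ/mol

ΔH_rxn = 151.9 kJ/mol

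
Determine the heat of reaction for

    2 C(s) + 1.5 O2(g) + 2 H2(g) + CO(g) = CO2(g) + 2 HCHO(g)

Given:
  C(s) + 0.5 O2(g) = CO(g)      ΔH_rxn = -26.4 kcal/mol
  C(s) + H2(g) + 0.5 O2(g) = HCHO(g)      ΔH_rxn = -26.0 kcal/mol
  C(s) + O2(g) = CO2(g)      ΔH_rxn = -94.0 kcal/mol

equation 1 reversed: +26.4 kcal/mol
equation 2 × 2: (2)·(-26.0) = -52.0 kcal/mol
equation 3 as written: -94.0 kcal/mol
Since enthalpy is a state function, ΔH_rxn = (+26.4) + (-52.0) + (-94.0) = -119.6 kcal/mol

ΔH_rxn = -119.6 kcal/mol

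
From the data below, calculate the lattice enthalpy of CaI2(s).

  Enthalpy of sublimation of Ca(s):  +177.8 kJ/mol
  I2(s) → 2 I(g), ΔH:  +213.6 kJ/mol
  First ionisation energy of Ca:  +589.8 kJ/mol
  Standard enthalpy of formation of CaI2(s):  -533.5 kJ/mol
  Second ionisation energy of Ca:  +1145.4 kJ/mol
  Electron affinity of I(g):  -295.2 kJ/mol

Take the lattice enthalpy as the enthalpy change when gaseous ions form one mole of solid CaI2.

U = -2069.7 kJ/mol

ΔHf° = 1·ΔHsub + 1·(ΣIE) + 1·D(I2) + 2·EA + U
-533.5 = 1·(+177.8) + 1·(+1735.2) + 1·(+213.6) + 2·(-295.2) + U
U = -533.5 − (+1536.2) = -2069.7 kJ/mol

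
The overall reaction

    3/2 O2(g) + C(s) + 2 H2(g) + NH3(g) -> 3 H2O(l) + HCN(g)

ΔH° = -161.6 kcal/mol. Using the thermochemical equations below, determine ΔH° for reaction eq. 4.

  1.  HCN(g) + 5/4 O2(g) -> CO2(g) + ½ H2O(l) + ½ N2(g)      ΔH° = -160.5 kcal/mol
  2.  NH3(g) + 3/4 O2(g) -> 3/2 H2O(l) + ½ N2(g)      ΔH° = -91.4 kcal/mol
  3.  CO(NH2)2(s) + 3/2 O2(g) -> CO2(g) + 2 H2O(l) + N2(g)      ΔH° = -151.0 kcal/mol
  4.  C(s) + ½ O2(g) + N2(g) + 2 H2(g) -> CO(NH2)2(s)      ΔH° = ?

eq. 1 reversed (HCN(g) must end up as a product): +160.5 kcal/mol
eq. 2 as written (NH3(g) already on the reactant side): -91.4 kcal/mol
eq. 3 as written: -151.0 kcal/mol
eq. 4 as written (C(s) already on the reactant side): contributes x
-161.6 = (+160.5) + (-91.4) + (-151.0) + x
x = (-161.6 − (-81.9)) / (1) = -79.7 kcal/mol

ΔH° = -79.7 kcal/mol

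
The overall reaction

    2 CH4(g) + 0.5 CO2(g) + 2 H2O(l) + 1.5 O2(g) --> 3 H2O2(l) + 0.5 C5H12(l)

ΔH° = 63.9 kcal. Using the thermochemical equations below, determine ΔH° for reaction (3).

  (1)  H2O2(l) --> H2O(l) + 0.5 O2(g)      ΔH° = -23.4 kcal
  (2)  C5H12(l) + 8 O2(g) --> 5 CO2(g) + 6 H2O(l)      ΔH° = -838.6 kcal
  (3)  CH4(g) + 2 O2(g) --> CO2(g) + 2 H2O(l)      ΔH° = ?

(1) reversed and × 3: (-3)·(-23.4) = +70.2 kcal
(2) reversed and × 1/2: (-1/2)·(-838.6) = +419.3 kcal
(3) × 2: contributes 2·x
+63.9 = (+70.2) + (+419.3) + 2·x
x = (+63.9 − (+489.5)) / (2) = -212.8 kcal

ΔH° = -212.8 kcal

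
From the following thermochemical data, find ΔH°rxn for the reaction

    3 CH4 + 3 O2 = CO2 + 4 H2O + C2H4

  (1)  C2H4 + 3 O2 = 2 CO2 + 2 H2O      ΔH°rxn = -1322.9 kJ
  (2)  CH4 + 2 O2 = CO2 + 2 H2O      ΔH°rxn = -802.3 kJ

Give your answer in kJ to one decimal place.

ΔH°rxn = -1084.0 kJ

(1) reversed: +1322.9 kJ
(2) × 3: (3)·(-802.3) = -2406.9 kJ
ΔH°rxn = (+1322.9) + (-2406.9) = -1084.0 kJ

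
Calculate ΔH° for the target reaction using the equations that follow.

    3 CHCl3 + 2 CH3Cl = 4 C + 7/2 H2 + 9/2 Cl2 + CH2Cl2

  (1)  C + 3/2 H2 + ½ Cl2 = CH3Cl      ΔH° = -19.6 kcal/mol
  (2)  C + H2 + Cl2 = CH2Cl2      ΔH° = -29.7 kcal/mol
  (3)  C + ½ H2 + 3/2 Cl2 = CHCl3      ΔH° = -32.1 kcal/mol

(1) reversed and × 2: (-2)·(-19.6) = +39.2 kcal/mol
(2) as written: -29.7 kcal/mol
(3) reversed and × 3: (-3)·(-32.1) = +96.3 kcal/mol
Since enthalpy is a state function, ΔH° = (+39.2) + (-29.7) + (+96.3) = 105.8 kcal/mol

ΔH° = 105.8 kcal/mol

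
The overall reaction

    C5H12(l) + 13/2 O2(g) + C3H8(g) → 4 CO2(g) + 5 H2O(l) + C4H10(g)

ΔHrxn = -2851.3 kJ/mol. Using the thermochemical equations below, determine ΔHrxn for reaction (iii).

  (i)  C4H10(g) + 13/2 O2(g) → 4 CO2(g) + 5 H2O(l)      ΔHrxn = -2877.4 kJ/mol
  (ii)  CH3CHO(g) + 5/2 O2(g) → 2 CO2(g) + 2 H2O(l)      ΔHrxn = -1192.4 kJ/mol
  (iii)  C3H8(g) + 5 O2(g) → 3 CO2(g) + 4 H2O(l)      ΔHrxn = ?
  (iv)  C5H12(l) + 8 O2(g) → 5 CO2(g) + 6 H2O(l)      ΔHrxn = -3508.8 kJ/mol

ΔHrxn = -2219.9 kJ/mol

(i) reversed (C4H10(g) must end up as a product): +2877.4 kJ/mol
(ii): not needed (CH3CHO(g) appears nowhere else).
(iii) as written (C3H8(g) already on the reactant side): contributes x
(iv) as written (C5H12(l) already on the reactant side): -3508.8 kJ/mol
-2851.3 = (+2877.4) + (-3508.8) + x
x = (-2851.3 − (-631.4)) / (1) = -2219.9 kJ/mol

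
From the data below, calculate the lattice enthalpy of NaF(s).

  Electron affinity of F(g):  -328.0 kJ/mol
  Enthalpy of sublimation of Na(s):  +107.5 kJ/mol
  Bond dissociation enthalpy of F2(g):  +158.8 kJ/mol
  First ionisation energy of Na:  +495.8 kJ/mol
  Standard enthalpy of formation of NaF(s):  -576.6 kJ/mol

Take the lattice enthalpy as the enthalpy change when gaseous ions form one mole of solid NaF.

ΔHf° = 1·ΔHsub + 1·(ΣIE) + 1/2·D(F2) + 1·EA + U
-576.6 = 1·(+107.5) + 1·(+495.8) + 1/2·(+158.8) + 1·(-328.0) + U
U = -576.6 − (+354.7) = -931.3 kJ/mol

U = -931.3 kJ/mol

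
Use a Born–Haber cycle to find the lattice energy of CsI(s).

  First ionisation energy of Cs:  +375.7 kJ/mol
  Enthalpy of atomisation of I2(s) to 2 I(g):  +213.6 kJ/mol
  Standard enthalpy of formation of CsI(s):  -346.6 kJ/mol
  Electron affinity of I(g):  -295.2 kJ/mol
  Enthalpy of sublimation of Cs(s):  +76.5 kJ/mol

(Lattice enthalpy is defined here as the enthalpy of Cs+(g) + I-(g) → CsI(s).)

U = -610.4 kJ/mol

ΔHf° = 1·ΔHsub + 1·(ΣIE) + 1/2·D(I2) + 1·EA + U
-346.6 = 1·(+76.5) + 1·(+375.7) + 1/2·(+213.6) + 1·(-295.2) + U
U = -346.6 − (+263.8) = -610.4 kJ/mol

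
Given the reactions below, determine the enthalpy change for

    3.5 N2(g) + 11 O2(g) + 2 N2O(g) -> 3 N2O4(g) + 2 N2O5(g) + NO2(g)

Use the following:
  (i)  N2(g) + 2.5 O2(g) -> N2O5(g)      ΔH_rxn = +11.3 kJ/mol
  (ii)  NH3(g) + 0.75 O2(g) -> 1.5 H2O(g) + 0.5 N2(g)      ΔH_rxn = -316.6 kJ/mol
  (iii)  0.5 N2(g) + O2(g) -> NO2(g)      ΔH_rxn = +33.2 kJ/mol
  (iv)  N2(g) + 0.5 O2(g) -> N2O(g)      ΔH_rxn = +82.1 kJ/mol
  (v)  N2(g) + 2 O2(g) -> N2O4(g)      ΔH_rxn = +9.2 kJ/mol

(i) × 2 (scale by 2 for the 2 N2O5(g)): (2)·(+11.3) = +22.6 kJ/mol
(ii): not needed (H2O(g) appears nowhere else).
(iii) as written (NO2(g) already on the product side): +33.2 kJ/mol
(iv) reversed and × 2 (N2O(g) must end up as a reactant; scale by 2 for the 2 N2O(g)): (-2)·(+82.1) = -164.2 kJ/mol
(v) × 3 (×3 to match 3 N2O4(g) in the target): (3)·(+9.2) = +27.6 kJ/mol
ΔH_rxn = (+22.6) + (+33.2) + (-164.2) + (+27.6) = -80.8 kJ/mol

ΔH_rxn = -80.8 kJ/mol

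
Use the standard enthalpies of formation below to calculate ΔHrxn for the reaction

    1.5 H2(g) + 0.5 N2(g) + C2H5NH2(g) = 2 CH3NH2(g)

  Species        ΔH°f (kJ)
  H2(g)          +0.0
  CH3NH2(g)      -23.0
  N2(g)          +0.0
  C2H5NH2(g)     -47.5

ΔHrxn = 1.5 kJ

ΔH°rxn = Σ nΔHf°(products) − Σ nΔHf°(reactants).
Products: 2·(-23.0) = -46.0
Reactants: 3/2·(+0.0) + 1/2·(+0.0) + 1·(-47.5) = -47.5
ΔHrxn = (-46.0) − (-47.5) = 1.5 kJ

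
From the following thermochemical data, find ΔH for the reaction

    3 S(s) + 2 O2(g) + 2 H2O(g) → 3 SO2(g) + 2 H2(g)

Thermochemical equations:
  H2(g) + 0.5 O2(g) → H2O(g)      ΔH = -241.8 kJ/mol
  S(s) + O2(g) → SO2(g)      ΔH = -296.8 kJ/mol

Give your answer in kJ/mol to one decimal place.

ΔH = -406.8 kJ/mol

equation 1 reversed and × 2 (H2O(g) must end up as a reactant; ×2 to match 2 H2O(g) in the target): (-2)·(-241.8) = +483.6 kJ/mol
equation 2 × 3 (scale by 3 for the 3 SO2(g)): (3)·(-296.8) = -890.4 kJ/mol
Summing the manipulated equations, ΔH = (+483.6) + (-890.4) = -406.8 kJ/mol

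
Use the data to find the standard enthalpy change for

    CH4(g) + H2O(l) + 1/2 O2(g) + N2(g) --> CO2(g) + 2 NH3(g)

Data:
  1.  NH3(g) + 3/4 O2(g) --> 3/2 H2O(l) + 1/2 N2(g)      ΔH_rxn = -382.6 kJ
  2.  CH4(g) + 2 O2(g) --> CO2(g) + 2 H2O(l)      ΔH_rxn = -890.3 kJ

ΔH_rxn = -125.1 kJ

eq. 1 reversed and × 2 (reverse to put NH3(g) on the product side; ×2 to match 2 NH3(g) in the target): (-2)·(-382.6) = +765.2 kJ
eq. 2 as written (CH4(g) already on the reactant side): -890.3 kJ
Combining the equations, ΔH_rxn = (+765.2) + (-890.3) = -125.1 kJ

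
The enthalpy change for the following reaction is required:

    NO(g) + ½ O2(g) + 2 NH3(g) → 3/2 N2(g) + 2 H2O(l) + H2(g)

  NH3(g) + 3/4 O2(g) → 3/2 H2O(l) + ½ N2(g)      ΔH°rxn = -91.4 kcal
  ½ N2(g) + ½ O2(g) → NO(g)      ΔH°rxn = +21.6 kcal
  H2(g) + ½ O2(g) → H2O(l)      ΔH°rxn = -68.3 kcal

ΔH°rxn = -136.1 kcal

equation 1 × 2: (2)·(-91.4) = -182.8 kcal
equation 2 reversed: -21.6 kcal
equation 3 reversed: +68.3 kcal
ΔH°rxn = (2)·(-91.4) + (-1)·(+21.6) + (-1)·(-68.3) = -136.1 kcal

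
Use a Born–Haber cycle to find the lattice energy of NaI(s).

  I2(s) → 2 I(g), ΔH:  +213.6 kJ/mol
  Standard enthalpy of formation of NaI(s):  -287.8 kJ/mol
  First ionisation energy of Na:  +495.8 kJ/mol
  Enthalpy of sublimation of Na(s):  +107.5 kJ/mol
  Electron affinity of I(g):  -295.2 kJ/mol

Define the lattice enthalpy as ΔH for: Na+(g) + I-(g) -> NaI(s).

ΔHf° = 1·ΔHsub + 1·(ΣIE) + 1/2·D(I2) + 1·EA + U
-287.8 = 1·(+107.5) + 1·(+495.8) + 1/2·(+213.6) + 1·(-295.2) + U
U = -287.8 − (+414.9) = -702.7 kJ/mol

U = -702.7 kJ/mol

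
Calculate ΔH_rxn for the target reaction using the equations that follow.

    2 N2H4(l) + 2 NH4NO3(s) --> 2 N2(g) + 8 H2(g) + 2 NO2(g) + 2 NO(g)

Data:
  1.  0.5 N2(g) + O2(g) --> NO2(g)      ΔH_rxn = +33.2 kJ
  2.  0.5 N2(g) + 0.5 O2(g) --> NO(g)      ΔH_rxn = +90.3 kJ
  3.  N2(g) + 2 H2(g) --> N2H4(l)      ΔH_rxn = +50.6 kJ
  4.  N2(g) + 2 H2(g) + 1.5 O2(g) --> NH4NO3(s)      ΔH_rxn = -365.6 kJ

eq. 1 × 2: (2)·(+33.2) = +66.4 kJ
eq. 2 × 2: (2)·(+90.3) = +180.6 kJ
eq. 3 reversed and × 2: (-2)·(+50.6) = -101.2 kJ
eq. 4 reversed and × 2: (-2)·(-365.6) = +731.2 kJ
ΔH_rxn = (+66.4) + (+180.6) + (-101.2) + (+731.2) = 877.0 kJ

ΔH_rxn = 877.0 kJ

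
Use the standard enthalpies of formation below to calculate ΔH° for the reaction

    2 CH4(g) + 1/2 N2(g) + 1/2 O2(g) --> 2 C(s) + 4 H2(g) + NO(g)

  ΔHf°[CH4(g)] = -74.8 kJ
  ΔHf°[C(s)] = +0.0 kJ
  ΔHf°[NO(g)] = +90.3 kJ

Products: 2·(+0.0) + 4·(+0.0) + 1·(+90.3) = +90.3
Reactants: 2·(-74.8) + 1/2·(+0.0) + 1/2·(+0.0) = -149.6
ΔH° = (+90.3) − (-149.6) = 239.9 kJ

ΔH° = 239.9 kJ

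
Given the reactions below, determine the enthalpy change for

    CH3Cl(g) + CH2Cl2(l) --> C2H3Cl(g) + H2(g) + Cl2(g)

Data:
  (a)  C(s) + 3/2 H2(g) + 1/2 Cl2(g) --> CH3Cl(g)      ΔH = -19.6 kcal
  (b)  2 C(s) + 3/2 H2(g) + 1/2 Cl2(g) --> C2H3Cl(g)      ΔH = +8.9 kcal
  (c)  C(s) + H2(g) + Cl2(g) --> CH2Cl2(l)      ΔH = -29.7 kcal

(a) reversed: +19.6 kcal
(b) as written: +8.9 kcal
(c) reversed: +29.7 kcal
Since enthalpy is a state function, ΔH = (-1)·(-19.6) + (1)·(+8.9) + (-1)·(-29.7) = 58.2 kcal

ΔH = 58.2 kcal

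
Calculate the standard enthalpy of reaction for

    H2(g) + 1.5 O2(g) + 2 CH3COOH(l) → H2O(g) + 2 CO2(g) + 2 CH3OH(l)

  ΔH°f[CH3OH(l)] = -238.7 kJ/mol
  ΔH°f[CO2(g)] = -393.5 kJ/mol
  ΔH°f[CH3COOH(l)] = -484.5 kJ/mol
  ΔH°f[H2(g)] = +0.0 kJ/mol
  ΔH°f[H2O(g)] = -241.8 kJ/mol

ΔH_rxn = -537.2 kJ/mol

Products: 1·(-241.8) + 2·(-393.5) + 2·(-238.7) = -1506.2
Reactants: 1·(+0.0) + 3/2·(+0.0) + 2·(-484.5) = -969.0
ΔH_rxn = (-1506.2) − (-969.0) = -537.2 kJ/mol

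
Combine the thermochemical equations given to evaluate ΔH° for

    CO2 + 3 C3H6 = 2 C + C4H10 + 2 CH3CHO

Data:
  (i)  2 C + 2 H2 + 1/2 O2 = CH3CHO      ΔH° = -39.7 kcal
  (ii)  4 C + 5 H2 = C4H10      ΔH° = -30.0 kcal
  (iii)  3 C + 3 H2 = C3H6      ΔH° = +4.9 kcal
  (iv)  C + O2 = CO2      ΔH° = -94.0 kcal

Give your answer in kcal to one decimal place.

(i) × 2: (2)·(-39.7) = -79.4 kcal
(ii) as written: -30.0 kcal
(iii) reversed and × 3: (-3)·(+4.9) = -14.7 kcal
(iv) reversed: +94.0 kcal
ΔH° = (-79.4) + (-30.0) + (-14.7) + (+94.0) = -30.1 kcal

ΔH° = -30.1 kcal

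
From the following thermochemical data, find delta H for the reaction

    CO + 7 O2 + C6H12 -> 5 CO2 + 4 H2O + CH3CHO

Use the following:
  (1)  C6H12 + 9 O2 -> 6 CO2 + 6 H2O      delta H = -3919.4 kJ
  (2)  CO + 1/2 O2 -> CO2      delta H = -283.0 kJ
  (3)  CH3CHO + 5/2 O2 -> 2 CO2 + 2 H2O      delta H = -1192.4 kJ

(1) as written: -3919.4 kJ
(2) as written: -283.0 kJ
(3) reversed: +1192.4 kJ
delta H = (1)·(-3919.4) + (1)·(-283.0) + (-1)·(-1192.4) = -3010.0 kJ

delta H = -3010.0 kJ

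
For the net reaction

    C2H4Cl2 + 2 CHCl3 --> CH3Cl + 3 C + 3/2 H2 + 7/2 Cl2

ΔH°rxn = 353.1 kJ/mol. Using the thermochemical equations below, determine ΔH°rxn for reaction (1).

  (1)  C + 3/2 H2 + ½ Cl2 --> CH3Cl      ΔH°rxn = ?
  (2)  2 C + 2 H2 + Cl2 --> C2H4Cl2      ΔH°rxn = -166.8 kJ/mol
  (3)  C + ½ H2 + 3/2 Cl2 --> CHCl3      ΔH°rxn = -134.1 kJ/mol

(1) as written: contributes x
(2) reversed: +166.8 kJ/mol
(3) reversed and × 2: (-2)·(-134.1) = +268.2 kJ/mol
+353.1 = (+166.8) + (+268.2) + x
x = (+353.1 − (+435.0)) / (1) = -81.9 kJ/mol

ΔH°rxn = -81.9 kJ/mol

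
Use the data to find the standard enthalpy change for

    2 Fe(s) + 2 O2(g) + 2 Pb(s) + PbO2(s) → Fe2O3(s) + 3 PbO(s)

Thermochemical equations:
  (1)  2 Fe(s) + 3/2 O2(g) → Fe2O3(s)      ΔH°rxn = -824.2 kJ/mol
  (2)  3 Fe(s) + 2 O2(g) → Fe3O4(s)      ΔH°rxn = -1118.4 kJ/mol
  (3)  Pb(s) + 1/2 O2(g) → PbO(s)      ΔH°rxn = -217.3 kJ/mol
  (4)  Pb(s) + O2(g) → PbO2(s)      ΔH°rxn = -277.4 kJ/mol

(1) as written (Fe2O3(s) already on the product side): -824.2 kJ/mol
(2): not needed (Fe3O4(s) appears nowhere else).
(3) × 3 (scale by 3 for the 3 PbO(s)): (3)·(-217.3) = -651.9 kJ/mol
(4) reversed (reverse to put PbO2(s) on the reactant side): +277.4 kJ/mol
ΔH°rxn = (1)·(-824.2) + (3)·(-217.3) + (-1)·(-277.4) = -1198.7 kJ/mol

ΔH°rxn = -1198.7 kJ/mol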